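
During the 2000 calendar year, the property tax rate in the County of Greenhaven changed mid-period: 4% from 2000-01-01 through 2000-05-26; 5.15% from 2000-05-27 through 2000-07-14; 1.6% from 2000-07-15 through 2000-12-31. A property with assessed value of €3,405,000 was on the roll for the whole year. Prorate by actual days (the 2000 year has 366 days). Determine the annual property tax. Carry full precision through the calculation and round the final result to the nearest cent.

€103,485.02

2000-01-01 to 2000-05-26: 147 days at 4% → €3,405,000 × 4% × 147/366 = €54,703.2787
2000-05-27 to 2000-07-14: 49 days at 5.15% → €3,405,000 × 5.15% × 49/366 = €23,476.8238
2000-07-15 to 2000-12-31: 170 days at 1.6% → €3,405,000 × 1.6% × 170/366 = €25,304.9180
Total = €103,485.0205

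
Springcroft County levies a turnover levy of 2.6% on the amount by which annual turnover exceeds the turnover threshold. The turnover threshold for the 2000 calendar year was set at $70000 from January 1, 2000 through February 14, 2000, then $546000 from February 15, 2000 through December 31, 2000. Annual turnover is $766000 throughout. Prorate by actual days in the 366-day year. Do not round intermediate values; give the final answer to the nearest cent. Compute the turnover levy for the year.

January 1 – February 14, 2000: 45 days, exemption $70000 → ($766000 − $70000) × 2.6% × 45/366 = $2224.9180
February 15 – December 31, 2000: 321 days, exemption $546000 → ($766000 − $546000) × 2.6% × 321/366 = $5016.7213
Total = $7241.6393

$7241.64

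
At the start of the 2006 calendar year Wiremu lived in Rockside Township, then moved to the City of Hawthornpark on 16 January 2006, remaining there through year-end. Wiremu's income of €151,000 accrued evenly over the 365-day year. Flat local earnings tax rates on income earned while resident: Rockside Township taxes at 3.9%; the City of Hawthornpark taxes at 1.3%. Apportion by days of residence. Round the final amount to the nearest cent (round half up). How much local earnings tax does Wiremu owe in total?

€2,124.34

Rockside Township, 1 January – 15 January 2006: 15 days → €151,000 × 3.9% × 15/365 = €242.0137
The City of Hawthornpark, 16 January – 31 December 2006: 350 days → €151,000 × 1.3% × 350/365 = €1,882.3288
Total = €2,124.3425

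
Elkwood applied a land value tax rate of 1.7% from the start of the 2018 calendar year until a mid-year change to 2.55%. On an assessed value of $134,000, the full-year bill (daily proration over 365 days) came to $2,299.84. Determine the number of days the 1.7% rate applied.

Let d = days at the first rate; then 365 − d days at the second rate.
$134,000 × [1.7%·d + 2.55%·(365−d)] / 365 = $2,299.84
Solving gives d = 358, so the new rate took effect on 25 December 2018.

358 days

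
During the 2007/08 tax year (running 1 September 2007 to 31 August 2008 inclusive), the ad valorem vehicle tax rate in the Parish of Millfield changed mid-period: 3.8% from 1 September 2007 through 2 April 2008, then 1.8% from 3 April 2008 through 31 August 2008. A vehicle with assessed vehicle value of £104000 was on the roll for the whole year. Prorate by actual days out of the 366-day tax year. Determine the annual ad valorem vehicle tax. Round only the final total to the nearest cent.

£3093.86

1 September 2007 – 2 April 2008: 215 days at 3.8% → £104000 × 3.8% × 215/366 = £2321.5301
3 April – 31 August 2008: 151 days at 1.8% → £104000 × 1.8% × 151/366 = £772.3279
Total = £3093.8579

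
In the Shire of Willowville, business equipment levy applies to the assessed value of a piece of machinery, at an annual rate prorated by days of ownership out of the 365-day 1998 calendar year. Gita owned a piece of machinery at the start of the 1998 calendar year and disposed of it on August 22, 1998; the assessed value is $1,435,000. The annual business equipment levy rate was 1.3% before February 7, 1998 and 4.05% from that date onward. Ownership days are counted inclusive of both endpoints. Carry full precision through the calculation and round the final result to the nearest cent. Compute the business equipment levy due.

January 1 – February 6, 1998: 37 days at 1.3% → $1,435,000 × 1.3% × 37/365 = $1,891.0548
February 7 – August 22, 1998: 197 days at 4.05% → $1,435,000 × 4.05% × 197/365 = $31,367.5274
Total = $33,258.5822

$33,258.58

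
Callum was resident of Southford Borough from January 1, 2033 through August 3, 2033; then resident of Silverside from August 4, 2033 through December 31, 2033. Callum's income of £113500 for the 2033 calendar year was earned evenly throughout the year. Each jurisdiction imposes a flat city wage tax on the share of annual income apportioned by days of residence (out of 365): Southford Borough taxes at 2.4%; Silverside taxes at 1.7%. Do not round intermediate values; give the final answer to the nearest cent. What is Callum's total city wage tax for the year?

£2397.49

Southford Borough, January 1 – August 3, 2033: 215 days → £113500 × 2.4% × 215/365 = £1604.5479
Silverside, August 4 – December 31, 2033: 150 days → £113500 × 1.7% × 150/365 = £792.9452
Total = £2397.4932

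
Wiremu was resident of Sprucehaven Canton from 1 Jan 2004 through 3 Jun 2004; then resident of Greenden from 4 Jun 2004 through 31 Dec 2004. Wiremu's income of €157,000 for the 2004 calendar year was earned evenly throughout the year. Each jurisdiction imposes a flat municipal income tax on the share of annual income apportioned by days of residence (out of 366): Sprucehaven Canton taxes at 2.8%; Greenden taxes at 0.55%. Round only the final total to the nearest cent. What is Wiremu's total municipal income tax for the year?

€2,359.50

Sprucehaven Canton, 1 Jan – 3 Jun 2004: 155 days → €157,000 × 2.8% × 155/366 = €1,861.6940
Greenden, 4 Jun – 31 Dec 2004: 211 days → €157,000 × 0.55% × 211/366 = €497.8101
Total = €2,359.5041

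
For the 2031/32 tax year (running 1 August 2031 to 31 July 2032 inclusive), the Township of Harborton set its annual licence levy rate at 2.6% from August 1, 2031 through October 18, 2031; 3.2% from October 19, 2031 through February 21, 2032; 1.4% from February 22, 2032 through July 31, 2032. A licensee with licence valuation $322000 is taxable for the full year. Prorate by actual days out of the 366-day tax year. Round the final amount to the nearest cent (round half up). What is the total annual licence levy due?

$7337.38

August 1 – October 18, 2031: 79 days at 2.6% → $322000 × 2.6% × 79/366 = $1807.0710
October 19, 2031 – February 21, 2032: 126 days at 3.2% → $322000 × 3.2% × 126/366 = $3547.2787
February 22 – July 31, 2032: 161 days at 1.4% → $322000 × 1.4% × 161/366 = $1983.0273
Total = $7337.3770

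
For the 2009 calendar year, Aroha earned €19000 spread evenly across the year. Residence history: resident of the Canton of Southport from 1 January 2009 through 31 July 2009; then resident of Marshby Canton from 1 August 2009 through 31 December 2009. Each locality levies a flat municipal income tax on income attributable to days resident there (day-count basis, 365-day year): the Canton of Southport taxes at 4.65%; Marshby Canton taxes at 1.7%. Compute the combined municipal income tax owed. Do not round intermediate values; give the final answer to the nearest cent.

€648.55

The Canton of Southport, 1 January – 31 July 2009: 212 days → €19000 × 4.65% × 212/365 = €513.1562
Marshby Canton, 1 August – 31 December 2009: 153 days → €19000 × 1.7% × 153/365 = €135.3945
Total = €648.5507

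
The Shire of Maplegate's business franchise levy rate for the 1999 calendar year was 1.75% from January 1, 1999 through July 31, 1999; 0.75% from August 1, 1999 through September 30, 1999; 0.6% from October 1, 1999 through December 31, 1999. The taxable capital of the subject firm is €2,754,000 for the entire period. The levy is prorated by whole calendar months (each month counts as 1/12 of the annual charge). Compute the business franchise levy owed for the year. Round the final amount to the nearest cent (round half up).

€35,687.25

January 1 – July 31, 1999: 7 months at 1.75% → €2,754,000 × 1.75% × 7/12 = €28,113.7500
August 1 – September 30, 1999: 2 months at 0.75% → €2,754,000 × 0.75% × 2/12 = €3,442.5000
October 1 – December 31, 1999: 3 months at 0.6% → €2,754,000 × 0.6% × 3/12 = €4,131.0000
Total = €35,687.2500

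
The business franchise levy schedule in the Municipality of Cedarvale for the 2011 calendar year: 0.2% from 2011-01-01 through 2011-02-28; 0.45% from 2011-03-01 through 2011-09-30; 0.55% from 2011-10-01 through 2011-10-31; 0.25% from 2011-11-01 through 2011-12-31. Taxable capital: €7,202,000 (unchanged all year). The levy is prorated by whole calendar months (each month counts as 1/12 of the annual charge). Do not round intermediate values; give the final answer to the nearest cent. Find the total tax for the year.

€27,607.67

2011-01-01 to 2011-02-28: 2 months at 0.2% → €7,202,000 × 0.2% × 2/12 = €2,400.6667
2011-03-01 to 2011-09-30: 7 months at 0.45% → €7,202,000 × 0.45% × 7/12 = €18,905.2500
2011-10-01 to 2011-10-31: 1 month at 0.55% → €7,202,000 × 0.55% × 1/12 = €3,300.9167
2011-11-01 to 2011-12-31: 2 months at 0.25% → €7,202,000 × 0.25% × 2/12 = €3,000.8333
Total = €27,607.6667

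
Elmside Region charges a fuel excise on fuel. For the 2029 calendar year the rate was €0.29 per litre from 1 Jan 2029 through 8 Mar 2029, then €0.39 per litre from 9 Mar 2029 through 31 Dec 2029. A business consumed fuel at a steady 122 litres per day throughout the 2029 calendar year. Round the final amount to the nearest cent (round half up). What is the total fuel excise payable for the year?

1 Jan – 8 Mar 2029: 67 days × 122 litres/day = 8,174 litres at €0.29/litre → €2370.46
9 Mar – 31 Dec 2029: 298 days × 122 litres/day = 36,356 litres at €0.39/litre → €14178.84

€16549.30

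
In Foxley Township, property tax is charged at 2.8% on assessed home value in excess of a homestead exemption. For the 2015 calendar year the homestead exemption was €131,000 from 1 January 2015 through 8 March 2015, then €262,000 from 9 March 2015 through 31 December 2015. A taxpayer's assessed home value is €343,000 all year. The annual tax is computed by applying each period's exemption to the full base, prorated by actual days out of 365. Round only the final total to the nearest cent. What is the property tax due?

1 January – 8 March 2015: 67 days, exemption €131,000 → (€343,000 − €131,000) × 2.8% × 67/365 = €1,089.6219
9 March – 31 December 2015: 298 days, exemption €262,000 → (€343,000 − €262,000) × 2.8% × 298/365 = €1,851.6822
Total = €2,941.3041

€2,941.30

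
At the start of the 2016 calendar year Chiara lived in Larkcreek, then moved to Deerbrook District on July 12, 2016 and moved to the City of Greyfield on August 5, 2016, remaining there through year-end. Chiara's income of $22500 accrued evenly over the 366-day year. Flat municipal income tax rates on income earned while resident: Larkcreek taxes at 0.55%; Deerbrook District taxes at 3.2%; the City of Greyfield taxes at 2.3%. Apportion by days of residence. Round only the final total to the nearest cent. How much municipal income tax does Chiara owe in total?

$323.15

Larkcreek, January 1 – July 11, 2016: 193 days → $22500 × 0.55% × 193/366 = $65.2561
Deerbrook District, July 12 – August 4, 2016: 24 days → $22500 × 3.2% × 24/366 = $47.2131
The City of Greyfield, August 5 – December 31, 2016: 149 days → $22500 × 2.3% × 149/366 = $210.6762
Total = $323.1455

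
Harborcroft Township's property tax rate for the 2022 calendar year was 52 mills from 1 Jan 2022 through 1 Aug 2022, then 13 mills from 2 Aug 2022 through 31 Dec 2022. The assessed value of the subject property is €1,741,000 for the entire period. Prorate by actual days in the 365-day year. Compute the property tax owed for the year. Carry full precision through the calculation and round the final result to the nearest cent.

1 Jan – 1 Aug 2022: 213 days at 52 mills → €1,741,000 × 5.2% × 213/365 = €52,831.0027
2 Aug – 31 Dec 2022: 152 days at 13 mills → €1,741,000 × 1.3% × 152/365 = €9,425.2493
Total = €62,256.2521

€62,256.25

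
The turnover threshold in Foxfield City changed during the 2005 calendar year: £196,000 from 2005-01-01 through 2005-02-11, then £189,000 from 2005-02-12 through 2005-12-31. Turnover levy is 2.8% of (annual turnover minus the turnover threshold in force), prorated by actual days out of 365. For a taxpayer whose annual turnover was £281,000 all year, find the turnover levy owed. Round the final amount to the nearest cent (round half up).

£2,553.45

2005-01-01 to 2005-02-11: 42 days, exemption £196,000 → (£281,000 − £196,000) × 2.8% × 42/365 = £273.8630
2005-02-12 to 2005-12-31: 323 days, exemption £189,000 → (£281,000 − £189,000) × 2.8% × 323/365 = £2,279.5836
Total = £2,553.4466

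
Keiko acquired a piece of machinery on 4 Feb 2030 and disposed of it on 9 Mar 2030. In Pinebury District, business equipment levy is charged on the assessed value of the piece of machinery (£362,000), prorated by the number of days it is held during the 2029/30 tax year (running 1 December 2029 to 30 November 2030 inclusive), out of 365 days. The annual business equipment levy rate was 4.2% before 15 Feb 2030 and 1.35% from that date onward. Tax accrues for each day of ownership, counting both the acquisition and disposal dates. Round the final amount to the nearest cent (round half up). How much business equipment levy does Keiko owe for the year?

4 Feb – 14 Feb 2030: 11 days at 4.2% → £362,000 × 4.2% × 11/365 = £458.2027
15 Feb – 9 Mar 2030: 23 days at 1.35% → £362,000 × 1.35% × 23/365 = £307.9479
Total = £766.1507

£766.15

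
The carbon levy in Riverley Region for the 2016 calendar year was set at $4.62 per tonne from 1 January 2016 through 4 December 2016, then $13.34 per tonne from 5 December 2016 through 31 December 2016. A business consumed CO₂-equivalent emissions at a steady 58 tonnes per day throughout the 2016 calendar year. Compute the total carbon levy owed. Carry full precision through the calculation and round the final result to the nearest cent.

$111728.88

1 January – 4 December 2016: 339 days × 58 tonnes/day = 19,662 tonnes at $4.62/tonne → $90838.44
5 December – 31 December 2016: 27 days × 58 tonnes/day = 1,566 tonnes at $13.34/tonne → $20890.44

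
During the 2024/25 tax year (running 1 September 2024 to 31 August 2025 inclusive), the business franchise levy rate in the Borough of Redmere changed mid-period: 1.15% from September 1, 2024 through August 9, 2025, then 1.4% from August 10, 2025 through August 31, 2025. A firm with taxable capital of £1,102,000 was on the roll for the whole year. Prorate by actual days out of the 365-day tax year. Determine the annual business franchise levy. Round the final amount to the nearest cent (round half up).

September 1, 2024 – August 9, 2025: 343 days at 1.15% → £1,102,000 × 1.15% × 343/365 = £11,909.1479
August 10 – August 31, 2025: 22 days at 1.4% → £1,102,000 × 1.4% × 22/365 = £929.9068
Total = £12,839.0548

£12,839.05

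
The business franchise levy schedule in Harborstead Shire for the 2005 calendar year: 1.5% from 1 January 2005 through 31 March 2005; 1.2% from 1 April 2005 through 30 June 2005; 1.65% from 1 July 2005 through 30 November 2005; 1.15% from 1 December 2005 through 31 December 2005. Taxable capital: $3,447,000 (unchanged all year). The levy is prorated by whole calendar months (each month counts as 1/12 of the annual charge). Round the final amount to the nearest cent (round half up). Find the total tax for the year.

1 January – 31 March 2005: 3 months at 1.5% → $3,447,000 × 1.5% × 3/12 = $12,926.2500
1 April – 30 June 2005: 3 months at 1.2% → $3,447,000 × 1.2% × 3/12 = $10,341.0000
1 July – 30 November 2005: 5 months at 1.65% → $3,447,000 × 1.65% × 5/12 = $23,698.1250
1 December – 31 December 2005: 1 month at 1.15% → $3,447,000 × 1.15% × 1/12 = $3,303.3750
Total = $50,268.7500

$50,268.75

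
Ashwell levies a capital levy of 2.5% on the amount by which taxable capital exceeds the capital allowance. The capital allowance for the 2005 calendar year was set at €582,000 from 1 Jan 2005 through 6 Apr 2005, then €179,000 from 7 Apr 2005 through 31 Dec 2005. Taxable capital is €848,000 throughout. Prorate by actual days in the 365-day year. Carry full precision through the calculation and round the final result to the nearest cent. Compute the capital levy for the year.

€14,075.14

1 Jan – 6 Apr 2005: 96 days, exemption €582,000 → (€848,000 − €582,000) × 2.5% × 96/365 = €1,749.0411
7 Apr – 31 Dec 2005: 269 days, exemption €179,000 → (€848,000 − €179,000) × 2.5% × 269/365 = €12,326.0959
Total = €14,075.1370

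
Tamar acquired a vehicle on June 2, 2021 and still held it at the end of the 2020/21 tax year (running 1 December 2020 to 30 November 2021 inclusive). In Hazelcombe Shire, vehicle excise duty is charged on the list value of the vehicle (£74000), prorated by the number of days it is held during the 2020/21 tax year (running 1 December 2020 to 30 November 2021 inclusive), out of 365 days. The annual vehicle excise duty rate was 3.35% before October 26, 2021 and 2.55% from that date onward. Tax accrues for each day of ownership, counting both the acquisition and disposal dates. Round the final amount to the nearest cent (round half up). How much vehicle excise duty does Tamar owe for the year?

June 2 – October 25, 2021: 146 days at 3.35% → £74000 × 3.35% × 146/365 = £991.6000
October 26 – November 30, 2021: 36 days at 2.55% → £74000 × 2.55% × 36/365 = £186.1151
Total = £1177.7151

£1177.72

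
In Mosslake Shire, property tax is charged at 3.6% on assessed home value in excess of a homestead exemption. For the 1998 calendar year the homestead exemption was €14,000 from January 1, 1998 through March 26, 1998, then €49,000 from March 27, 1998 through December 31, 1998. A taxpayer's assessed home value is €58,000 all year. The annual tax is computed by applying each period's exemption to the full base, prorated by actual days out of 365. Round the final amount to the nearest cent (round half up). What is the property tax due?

January 1 – March 26, 1998: 85 days, exemption €14,000 → (€58,000 − €14,000) × 3.6% × 85/365 = €368.8767
March 27 – December 31, 1998: 280 days, exemption €49,000 → (€58,000 − €49,000) × 3.6% × 280/365 = €248.5479
Total = €617.4247

€617.42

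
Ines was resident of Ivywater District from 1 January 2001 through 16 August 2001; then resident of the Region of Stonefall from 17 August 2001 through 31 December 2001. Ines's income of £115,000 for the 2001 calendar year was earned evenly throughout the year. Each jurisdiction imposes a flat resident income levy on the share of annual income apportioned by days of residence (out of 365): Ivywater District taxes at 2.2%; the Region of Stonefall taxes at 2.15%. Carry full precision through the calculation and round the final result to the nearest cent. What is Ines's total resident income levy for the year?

£2,508.42

Ivywater District, 1 January – 16 August 2001: 228 days → £115,000 × 2.2% × 228/365 = £1,580.3836
The Region of Stonefall, 17 August – 31 December 2001: 137 days → £115,000 × 2.15% × 137/365 = £928.0342
Total = £2,508.4178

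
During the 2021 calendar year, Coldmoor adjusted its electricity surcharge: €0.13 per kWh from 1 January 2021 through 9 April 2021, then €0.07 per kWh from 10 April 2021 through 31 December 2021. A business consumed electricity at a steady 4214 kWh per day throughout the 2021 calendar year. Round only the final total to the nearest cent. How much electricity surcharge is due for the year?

€132698.86

1 January – 9 April 2021: 99 days × 4214 kWh/day = 417,186 kWh at €0.13/kWh → €54234.18
10 April – 31 December 2021: 266 days × 4214 kWh/day = 1,120,924 kWh at €0.07/kWh → €78464.68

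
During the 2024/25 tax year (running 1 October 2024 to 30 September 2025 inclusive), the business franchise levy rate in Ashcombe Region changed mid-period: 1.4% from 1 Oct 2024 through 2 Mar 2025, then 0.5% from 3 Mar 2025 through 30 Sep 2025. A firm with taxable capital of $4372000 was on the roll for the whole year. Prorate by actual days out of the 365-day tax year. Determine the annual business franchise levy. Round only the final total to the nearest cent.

1 Oct 2024 – 2 Mar 2025: 153 days at 1.4% → $4372000 × 1.4% × 153/365 = $25657.0521
3 Mar – 30 Sep 2025: 212 days at 0.5% → $4372000 × 0.5% × 212/365 = $12696.7671
Total = $38353.8192

$38353.82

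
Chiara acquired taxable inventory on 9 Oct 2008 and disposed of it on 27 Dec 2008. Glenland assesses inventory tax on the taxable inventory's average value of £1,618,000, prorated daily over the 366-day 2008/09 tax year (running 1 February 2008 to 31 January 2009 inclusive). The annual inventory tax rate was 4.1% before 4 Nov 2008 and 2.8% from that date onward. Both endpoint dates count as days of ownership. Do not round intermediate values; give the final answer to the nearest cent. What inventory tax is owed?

£11,396.73

9 Oct – 3 Nov 2008: 26 days at 4.1% → £1,618,000 × 4.1% × 26/366 = £4,712.5355
4 Nov – 27 Dec 2008: 54 days at 2.8% → £1,618,000 × 2.8% × 54/366 = £6,684.1967
Total = £11,396.7322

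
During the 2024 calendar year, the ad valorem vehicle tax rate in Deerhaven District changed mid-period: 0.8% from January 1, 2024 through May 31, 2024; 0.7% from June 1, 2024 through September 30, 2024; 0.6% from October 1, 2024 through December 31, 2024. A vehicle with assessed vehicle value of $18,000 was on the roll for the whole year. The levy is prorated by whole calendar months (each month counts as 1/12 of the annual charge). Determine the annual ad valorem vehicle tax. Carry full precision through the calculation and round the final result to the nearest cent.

$129.00

January 1 – May 31, 2024: 5 months at 0.8% → $18,000 × 0.8% × 5/12 = $60.0000
June 1 – September 30, 2024: 4 months at 0.7% → $18,000 × 0.7% × 4/12 = $42.0000
October 1 – December 31, 2024: 3 months at 0.6% → $18,000 × 0.6% × 3/12 = $27.0000
Total = $129.0000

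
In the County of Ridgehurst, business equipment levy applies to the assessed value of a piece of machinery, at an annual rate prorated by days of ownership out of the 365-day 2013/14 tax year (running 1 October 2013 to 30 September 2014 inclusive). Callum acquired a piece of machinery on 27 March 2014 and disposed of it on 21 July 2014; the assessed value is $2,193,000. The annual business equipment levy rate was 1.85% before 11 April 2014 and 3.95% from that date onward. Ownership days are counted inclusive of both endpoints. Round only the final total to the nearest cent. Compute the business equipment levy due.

$25,874.40

27 March – 10 April 2014: 15 days at 1.85% → $2,193,000 × 1.85% × 15/365 = $1,667.2808
11 April – 21 July 2014: 102 days at 3.95% → $2,193,000 × 3.95% × 102/365 = $24,207.1151
Total = $25,874.3959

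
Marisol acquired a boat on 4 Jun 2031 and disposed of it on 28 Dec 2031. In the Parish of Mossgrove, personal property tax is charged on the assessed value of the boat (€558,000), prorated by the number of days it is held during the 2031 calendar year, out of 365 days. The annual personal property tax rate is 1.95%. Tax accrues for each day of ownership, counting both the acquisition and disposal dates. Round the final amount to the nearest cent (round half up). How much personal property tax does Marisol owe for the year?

Days held (4 Jun – 28 Dec 2031): 208 out of 365
Tax = €558,000 × 1.95% × 208/365 = €6,200.6795

€6,200.68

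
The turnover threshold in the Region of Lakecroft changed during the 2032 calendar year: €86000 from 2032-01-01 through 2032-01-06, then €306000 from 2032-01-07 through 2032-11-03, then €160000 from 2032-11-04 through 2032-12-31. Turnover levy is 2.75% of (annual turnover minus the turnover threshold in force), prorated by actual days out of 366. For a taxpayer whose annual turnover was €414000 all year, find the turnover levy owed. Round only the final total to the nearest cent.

2032-01-01 to 2032-01-06: 6 days, exemption €86000 → (€414000 − €86000) × 2.75% × 6/366 = €147.8689
2032-01-07 to 2032-11-03: 302 days, exemption €306000 → (€414000 − €306000) × 2.75% × 302/366 = €2450.6557
2032-11-04 to 2032-12-31: 58 days, exemption €160000 → (€414000 − €160000) × 2.75% × 58/366 = €1106.9126
Total = €3705.4372

€3705.44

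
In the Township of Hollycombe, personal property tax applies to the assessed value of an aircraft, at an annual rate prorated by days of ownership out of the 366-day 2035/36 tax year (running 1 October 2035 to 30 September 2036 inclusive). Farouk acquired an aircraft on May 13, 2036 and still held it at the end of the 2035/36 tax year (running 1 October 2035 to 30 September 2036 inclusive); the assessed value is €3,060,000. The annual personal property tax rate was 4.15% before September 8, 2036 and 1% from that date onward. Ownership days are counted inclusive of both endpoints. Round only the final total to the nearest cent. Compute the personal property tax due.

May 13 – September 7, 2036: 118 days at 4.15% → €3,060,000 × 4.15% × 118/366 = €40,942.1311
September 8 – September 30, 2036: 23 days at 1% → €3,060,000 × 1% × 23/366 = €1,922.9508
Total = €42,865.0820

€42,865.08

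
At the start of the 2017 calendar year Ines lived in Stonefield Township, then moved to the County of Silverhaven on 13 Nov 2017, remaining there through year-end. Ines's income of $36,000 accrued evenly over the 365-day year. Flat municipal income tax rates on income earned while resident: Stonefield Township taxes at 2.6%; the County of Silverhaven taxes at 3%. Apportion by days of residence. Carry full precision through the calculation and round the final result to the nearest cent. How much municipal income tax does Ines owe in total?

Stonefield Township, 1 Jan – 12 Nov 2017: 316 days → $36,000 × 2.6% × 316/365 = $810.3452
The County of Silverhaven, 13 Nov – 31 Dec 2017: 49 days → $36,000 × 3% × 49/365 = $144.9863
Total = $955.3315

$955.33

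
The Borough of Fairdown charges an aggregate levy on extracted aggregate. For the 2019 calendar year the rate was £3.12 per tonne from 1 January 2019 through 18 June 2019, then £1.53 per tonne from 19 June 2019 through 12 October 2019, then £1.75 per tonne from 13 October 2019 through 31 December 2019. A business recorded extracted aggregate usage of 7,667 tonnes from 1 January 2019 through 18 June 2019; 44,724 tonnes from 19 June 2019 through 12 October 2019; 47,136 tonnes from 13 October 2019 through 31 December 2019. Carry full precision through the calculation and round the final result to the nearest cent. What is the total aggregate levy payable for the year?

£174,836.76

1 January – 18 June 2019: 7,667 tonnes at £3.12/tonne → £23,921.04
19 June – 12 October 2019: 44,724 tonnes at £1.53/tonne → £68,427.72
13 October – 31 December 2019: 47,136 tonnes at £1.75/tonne → £82,488.00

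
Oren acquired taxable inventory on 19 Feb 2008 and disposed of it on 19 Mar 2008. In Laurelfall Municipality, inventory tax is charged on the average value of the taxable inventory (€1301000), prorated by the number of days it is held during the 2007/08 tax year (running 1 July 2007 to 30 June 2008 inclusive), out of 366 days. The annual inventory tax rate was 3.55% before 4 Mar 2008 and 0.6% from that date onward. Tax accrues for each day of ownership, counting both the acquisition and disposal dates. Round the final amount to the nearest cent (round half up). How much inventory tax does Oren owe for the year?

19 Feb – 3 Mar 2008: 14 days at 3.55% → €1301000 × 3.55% × 14/366 = €1766.6585
4 Mar – 19 Mar 2008: 16 days at 0.6% → €1301000 × 0.6% × 16/366 = €341.2459
Total = €2107.9044

€2107.90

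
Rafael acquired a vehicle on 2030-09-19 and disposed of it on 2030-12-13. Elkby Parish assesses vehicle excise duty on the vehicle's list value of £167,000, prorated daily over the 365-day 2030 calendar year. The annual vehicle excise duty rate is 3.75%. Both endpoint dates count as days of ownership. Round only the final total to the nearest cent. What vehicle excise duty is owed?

Days held (2030-09-19 to 2030-12-13): 86 out of 365
Tax = £167,000 × 3.75% × 86/365 = £1,475.5479

£1,475.55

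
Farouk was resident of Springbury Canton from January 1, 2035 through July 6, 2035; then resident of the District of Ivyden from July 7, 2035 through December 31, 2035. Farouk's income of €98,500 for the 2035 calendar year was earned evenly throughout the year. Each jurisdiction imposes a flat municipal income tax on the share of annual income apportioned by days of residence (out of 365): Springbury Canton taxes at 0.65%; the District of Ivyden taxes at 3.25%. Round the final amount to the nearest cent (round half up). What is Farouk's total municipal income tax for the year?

€1,889.18

Springbury Canton, January 1 – July 6, 2035: 187 days → €98,500 × 0.65% × 187/365 = €328.0185
The District of Ivyden, July 7 – December 31, 2035: 178 days → €98,500 × 3.25% × 178/365 = €1,561.1575
Total = €1,889.1760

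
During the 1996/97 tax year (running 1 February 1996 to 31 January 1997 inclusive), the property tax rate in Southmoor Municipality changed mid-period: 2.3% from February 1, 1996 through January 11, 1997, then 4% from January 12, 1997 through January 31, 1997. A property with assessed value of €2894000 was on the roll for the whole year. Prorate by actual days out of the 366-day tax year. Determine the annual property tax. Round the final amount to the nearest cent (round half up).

February 1, 1996 – January 11, 1997: 346 days at 2.3% → €2894000 × 2.3% × 346/366 = €62924.7322
January 12 – January 31, 1997: 20 days at 4% → €2894000 × 4% × 20/366 = €6325.6831
Total = €69250.4153

€69250.42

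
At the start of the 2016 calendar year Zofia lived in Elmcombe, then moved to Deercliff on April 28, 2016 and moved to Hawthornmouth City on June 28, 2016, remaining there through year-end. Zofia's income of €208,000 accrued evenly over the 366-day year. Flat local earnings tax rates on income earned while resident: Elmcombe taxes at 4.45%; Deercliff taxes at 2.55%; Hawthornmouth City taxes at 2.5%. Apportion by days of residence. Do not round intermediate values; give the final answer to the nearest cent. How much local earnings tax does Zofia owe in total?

Elmcombe, January 1 – April 27, 2016: 118 days → €208,000 × 4.45% × 118/366 = €2,984.1749
Deercliff, April 28 – June 27, 2016: 61 days → €208,000 × 2.55% × 61/366 = €884.0000
Hawthornmouth City, June 28 – December 31, 2016: 187 days → €208,000 × 2.5% × 187/366 = €2,656.8306
Total = €6,525.0055

€6,525.01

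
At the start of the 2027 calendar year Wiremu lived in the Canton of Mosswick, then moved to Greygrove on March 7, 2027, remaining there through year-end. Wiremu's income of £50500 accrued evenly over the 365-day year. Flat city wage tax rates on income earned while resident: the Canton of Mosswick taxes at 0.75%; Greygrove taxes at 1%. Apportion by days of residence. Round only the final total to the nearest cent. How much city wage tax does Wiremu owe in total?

The Canton of Mosswick, January 1 – March 6, 2027: 65 days → £50500 × 0.75% × 65/365 = £67.4486
Greygrove, March 7 – December 31, 2027: 300 days → £50500 × 1% × 300/365 = £415.0685
Total = £482.5171

£482.52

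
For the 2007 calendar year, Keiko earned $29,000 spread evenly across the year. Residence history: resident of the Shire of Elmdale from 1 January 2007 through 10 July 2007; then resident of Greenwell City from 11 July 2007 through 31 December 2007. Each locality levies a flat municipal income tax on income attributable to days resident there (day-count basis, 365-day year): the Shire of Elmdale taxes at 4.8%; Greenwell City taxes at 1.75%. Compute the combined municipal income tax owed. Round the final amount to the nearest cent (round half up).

The Shire of Elmdale, 1 January – 10 July 2007: 191 days → $29,000 × 4.8% × 191/365 = $728.4164
Greenwell City, 11 July – 31 December 2007: 174 days → $29,000 × 1.75% × 174/365 = $241.9315
Total = $970.3479

$970.35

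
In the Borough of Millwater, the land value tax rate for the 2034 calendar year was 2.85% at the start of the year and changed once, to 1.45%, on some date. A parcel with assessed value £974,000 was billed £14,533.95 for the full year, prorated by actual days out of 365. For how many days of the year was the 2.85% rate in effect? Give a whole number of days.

Let d = days at the first rate; then 365 − d days at the second rate.
£974,000 × [2.85%·d + 1.45%·(365−d)] / 365 = £14,533.95
Solving gives d = 11, so the new rate took effect on 12 Jan 2034.

11 days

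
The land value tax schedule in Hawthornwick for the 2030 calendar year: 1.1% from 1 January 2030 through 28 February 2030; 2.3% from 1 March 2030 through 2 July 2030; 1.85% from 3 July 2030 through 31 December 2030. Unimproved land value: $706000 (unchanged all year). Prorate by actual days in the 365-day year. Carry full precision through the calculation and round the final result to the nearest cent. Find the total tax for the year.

1 January – 28 February 2030: 59 days at 1.1% → $706000 × 1.1% × 59/365 = $1255.3260
1 March – 2 July 2030: 124 days at 2.3% → $706000 × 2.3% × 124/365 = $5516.4712
3 July – 31 December 2030: 182 days at 1.85% → $706000 × 1.85% × 182/365 = $6512.6082
Total = $13284.4055

$13284.41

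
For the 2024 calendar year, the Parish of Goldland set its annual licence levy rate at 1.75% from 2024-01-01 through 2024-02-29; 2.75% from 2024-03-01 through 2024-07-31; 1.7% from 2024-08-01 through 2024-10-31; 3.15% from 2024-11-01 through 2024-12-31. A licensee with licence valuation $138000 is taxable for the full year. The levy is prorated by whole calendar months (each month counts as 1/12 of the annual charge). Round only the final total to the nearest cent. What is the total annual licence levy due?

$3294.75

2024-01-01 to 2024-02-29: 2 months at 1.75% → $138000 × 1.75% × 2/12 = $402.5000
2024-03-01 to 2024-07-31: 5 months at 2.75% → $138000 × 2.75% × 5/12 = $1581.2500
2024-08-01 to 2024-10-31: 3 months at 1.7% → $138000 × 1.7% × 3/12 = $586.5000
2024-11-01 to 2024-12-31: 2 months at 3.15% → $138000 × 3.15% × 2/12 = $724.5000
Total = $3294.7500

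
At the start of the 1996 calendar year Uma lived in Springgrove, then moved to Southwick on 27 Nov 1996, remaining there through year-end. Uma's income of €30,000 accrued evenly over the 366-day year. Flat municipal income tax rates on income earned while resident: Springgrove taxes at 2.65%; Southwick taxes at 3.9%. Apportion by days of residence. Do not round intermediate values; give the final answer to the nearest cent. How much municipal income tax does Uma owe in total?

€830.86

Springgrove, 1 Jan – 26 Nov 1996: 331 days → €30,000 × 2.65% × 331/366 = €718.9754
Southwick, 27 Nov – 31 Dec 1996: 35 days → €30,000 × 3.9% × 35/366 = €111.8852
Total = €830.8607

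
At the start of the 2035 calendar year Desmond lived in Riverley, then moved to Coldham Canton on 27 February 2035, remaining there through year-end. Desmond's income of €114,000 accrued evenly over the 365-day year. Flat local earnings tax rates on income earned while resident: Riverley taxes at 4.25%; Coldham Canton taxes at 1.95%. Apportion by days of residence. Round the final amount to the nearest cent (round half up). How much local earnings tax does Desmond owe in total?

€2,632.46

Riverley, 1 January – 26 February 2035: 57 days → €114,000 × 4.25% × 57/365 = €756.6164
Coldham Canton, 27 February – 31 December 2035: 308 days → €114,000 × 1.95% × 308/365 = €1,875.8466
Total = €2,632.4630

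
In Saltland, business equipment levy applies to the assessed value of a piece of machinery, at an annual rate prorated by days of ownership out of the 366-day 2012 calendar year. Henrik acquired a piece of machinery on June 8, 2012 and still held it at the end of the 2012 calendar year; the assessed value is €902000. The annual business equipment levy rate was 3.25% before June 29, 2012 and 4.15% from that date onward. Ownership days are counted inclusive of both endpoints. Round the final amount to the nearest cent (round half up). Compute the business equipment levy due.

€20705.34

June 8 – June 28, 2012: 21 days at 3.25% → €902000 × 3.25% × 21/366 = €1682.0082
June 29 – December 31, 2012: 186 days at 4.15% → €902000 × 4.15% × 186/366 = €19023.3279
Total = €20705.3361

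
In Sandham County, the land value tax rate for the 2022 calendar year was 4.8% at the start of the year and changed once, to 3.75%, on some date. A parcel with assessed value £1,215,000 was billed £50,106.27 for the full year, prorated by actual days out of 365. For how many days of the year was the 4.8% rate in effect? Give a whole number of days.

130 days

Let d = days at the first rate; then 365 − d days at the second rate.
£1,215,000 × [4.8%·d + 3.75%·(365−d)] / 365 = £50,106.27
Solving gives d = 130, so the new rate took effect on 11 May 2022.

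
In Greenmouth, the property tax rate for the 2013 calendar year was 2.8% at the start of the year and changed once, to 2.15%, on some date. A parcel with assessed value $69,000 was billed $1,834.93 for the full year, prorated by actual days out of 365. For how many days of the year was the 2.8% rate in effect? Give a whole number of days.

286 days

Let d = days at the first rate; then 365 − d days at the second rate.
$69,000 × [2.8%·d + 2.15%·(365−d)] / 365 = $1,834.93
Solving gives d = 286, so the new rate took effect on October 14, 2013.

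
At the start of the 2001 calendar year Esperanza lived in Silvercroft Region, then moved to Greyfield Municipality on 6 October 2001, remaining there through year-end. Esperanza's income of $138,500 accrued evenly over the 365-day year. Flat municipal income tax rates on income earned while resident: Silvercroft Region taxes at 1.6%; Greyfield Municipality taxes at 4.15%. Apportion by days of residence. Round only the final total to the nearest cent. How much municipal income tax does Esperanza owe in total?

Silvercroft Region, 1 January – 5 October 2001: 278 days → $138,500 × 1.6% × 278/365 = $1,687.8027
Greyfield Municipality, 6 October – 31 December 2001: 87 days → $138,500 × 4.15% × 87/365 = $1,370.0116
Total = $3,057.8144

$3,057.81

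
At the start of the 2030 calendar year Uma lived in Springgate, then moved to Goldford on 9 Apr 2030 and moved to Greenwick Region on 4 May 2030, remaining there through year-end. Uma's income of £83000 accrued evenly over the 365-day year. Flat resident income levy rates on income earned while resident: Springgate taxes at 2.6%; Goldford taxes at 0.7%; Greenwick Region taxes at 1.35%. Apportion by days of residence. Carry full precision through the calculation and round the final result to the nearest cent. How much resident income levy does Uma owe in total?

Springgate, 1 Jan – 8 Apr 2030: 98 days → £83000 × 2.6% × 98/365 = £579.4082
Goldford, 9 Apr – 3 May 2030: 25 days → £83000 × 0.7% × 25/365 = £39.7945
Greenwick Region, 4 May – 31 Dec 2030: 242 days → £83000 × 1.35% × 242/365 = £742.9068
Total = £1362.1096

£1362.11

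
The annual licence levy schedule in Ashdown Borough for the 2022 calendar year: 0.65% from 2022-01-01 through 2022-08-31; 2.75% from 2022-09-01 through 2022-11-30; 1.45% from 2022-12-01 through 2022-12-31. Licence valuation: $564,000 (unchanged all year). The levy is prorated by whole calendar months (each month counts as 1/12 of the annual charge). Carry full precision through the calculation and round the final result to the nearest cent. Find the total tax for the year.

$7,003.00

2022-01-01 to 2022-08-31: 8 months at 0.65% → $564,000 × 0.65% × 8/12 = $2,444.0000
2022-09-01 to 2022-11-30: 3 months at 2.75% → $564,000 × 2.75% × 3/12 = $3,877.5000
2022-12-01 to 2022-12-31: 1 month at 1.45% → $564,000 × 1.45% × 1/12 = $681.5000
Total = $7,003.0000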